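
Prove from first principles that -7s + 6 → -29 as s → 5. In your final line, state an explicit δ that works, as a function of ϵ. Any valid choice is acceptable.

Let ϵ > 0 be given. We need δ > 0 so that 0 < |s − 5| < δ implies |(-7s + 6) + 29| < ϵ.
Since (-7s + 6) + 29 = -7(s − 5), we have |(-7s + 6) + 29| = 7|s − 5|.
Thus it suffices that |s − 5| < ϵ/7.
Choosing δ = ϵ/7 gives |(-7s + 6) + 29| = 7|s − 5| < ϵ whenever |s − 5| < δ.

δ = ϵ/7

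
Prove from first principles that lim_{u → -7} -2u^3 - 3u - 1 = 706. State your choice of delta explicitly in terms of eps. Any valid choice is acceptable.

delta = min(2, eps/389)

Let eps > 0 be given. We want delta > 0 such that 0 < |u + 7| < delta implies |(-2u^3 - 3u - 1) − 706| < eps.
(-2u^3 - 3u - 1) − 706 = -2u^3 - 3u - 707 = (u + 7)(-2u^2 + 14u - 101).
So |(-2u^3 - 3u - 1) − 706| = |u + 7|·|-2u^2 + 14u - 101|.
Assume first that |u + 7| < 2, so |u| < 9. Then |-2u^2 + 14u - 101| ≤ 2·9^2 + 14·9 + 101 = 389.
Hence |(-2u^3 - 3u - 1) − 706| ≤ 389|u + 7| < eps provided |u + 7| < eps/389.
Take delta = min(2, eps/389). Then 0 < |u + 7| < delta gives both |u + 7| < 2 and |u + 7| < eps/389, so |(-2u^3 - 3u - 1) − 706| < eps.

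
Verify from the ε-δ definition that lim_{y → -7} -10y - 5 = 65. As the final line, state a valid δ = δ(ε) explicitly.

δ = ε/10

Let ε > 0 be given. We need δ > 0 so that 0 < |y + 7| < δ implies |(-10y - 5) − 65| < ε.
Since (-10y - 5) − 65 = -10(y + 7), we have |(-10y - 5) − 65| = 10|y + 7|.
Thus it suffices that |y + 7| < ε/10.
Take δ = ε/10. If 0 < |y + 7| < δ then |(-10y - 5) − 65| = 10|y + 7| < 10·(ε/10) = ε.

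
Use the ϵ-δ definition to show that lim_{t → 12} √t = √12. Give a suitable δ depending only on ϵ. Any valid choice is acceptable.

δ = min(12, √12·ϵ)

Suppose ϵ > 0. We want δ > 0 such that 0 < |t − 12| < δ implies |√t − √12| < ϵ.
Rationalise: √t − √12 = (t − 12)/(√t + √12), so |√t − √12| = |t − 12|/(√t + √12).
Restrict δ ≤ 12 so that |t − 12| < 12 forces t > 0, and then √t + √12 > √12.
Hence |√t − √12| < |t − 12|/√12, which is < ϵ once |t − 12| < √12·ϵ.
Take δ = min(12, √12·ϵ). If 0 < |t − 12| < δ then t > 0 and |√t − √12| < |t − 12|/√12 < ϵ.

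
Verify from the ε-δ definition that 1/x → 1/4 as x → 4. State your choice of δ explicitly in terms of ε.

δ = min(2, 8ε)

Let ε > 0 be given. We seek δ > 0 such that 0 < |x − 4| < δ implies |1/x − (1/4)| < ε.
|1/x − (1/4)| = |4 − x|/(4·|x|) = |x − 4|/(4|x|).
Restrict δ ≤ 2. Then |x − 4| < 2 gives |x| > 2, so 4|x| > 8.
Then |1/x − (1/4)| < |x − 4|/8, which is < ε when |x − 4| < 8ε.
Take δ = min(2, 8ε). Then 0 < |x − 4| < δ gives both |x − 4| < 2 and |x − 4| < 8ε, so |1/x − (1/4)| < ε.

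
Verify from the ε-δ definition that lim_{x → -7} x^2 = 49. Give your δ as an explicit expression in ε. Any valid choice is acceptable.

δ = min(1, ε/15)

Let ε > 0 be given. We seek δ > 0 with 0 < |x + 7| < δ ⇒ |x^2 − 49| < ε.
Factor: x^2 − 49 = (x + 7)(x - 7), so |x^2 − 49| = |x + 7|·|x - 7|.
Restrict δ ≤ 1. Then |x + 7| < 1 gives |x| < 8, so by the triangle inequality |x - 7| ≤ 8 + 7 = 15.
Hence |x^2 − 49| ≤ 15|x + 7|, which is < ε once |x + 7| < ε/15.
Take δ = min(1, ε/15). If 0 < |x + 7| < δ then both bounds hold and |x^2 − 49| ≤ 15|x + 7| < 15·(ε/15) = ε.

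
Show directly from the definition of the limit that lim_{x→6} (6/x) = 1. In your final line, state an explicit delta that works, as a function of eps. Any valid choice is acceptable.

delta = min(3, 3eps)

Let eps > 0. We seek delta > 0 such that 0 < |x − 6| < delta implies |6/x − 1| < eps.
|6/x − 1| = 6·|6 − x|/(6·|x|) = 6|x − 6|/(6|x|).
Require delta ≤ 3 so that |x| > 6 − 3 = 3, hence 6|x| > 18.
Then |6/x − 1| < 6|x − 6|/18, which is < eps when |x − 6| < 3eps.
Take delta = min(3, 3eps). Then 0 < |x − 6| < delta gives both |x − 6| < 3 and |x − 6| < 3eps, so |6/x − 1| < eps.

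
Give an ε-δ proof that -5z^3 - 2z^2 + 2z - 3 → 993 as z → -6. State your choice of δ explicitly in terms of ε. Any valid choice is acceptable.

δ = min(1, ε/607)

Let ε > 0 be given. We want δ > 0 such that 0 < |z + 6| < δ implies |(-5z^3 - 2z^2 + 2z - 3) − 993| < ε.
(-5z^3 - 2z^2 + 2z - 3) − 993 = -5z^3 - 2z^2 + 2z - 996 = (z + 6)(-5z^2 + 28z - 166).
So |(-5z^3 - 2z^2 + 2z - 3) − 993| = |z + 6|·|-5z^2 + 28z - 166|.
Require δ ≤ 1. Then |z + 6| < 1 gives |z| < 7, and by the triangle inequality |-5z^2 + 28z - 166| ≤ 5·7^2 + 28·7 + 166 = 607.
Hence |(-5z^3 - 2z^2 + 2z - 3) − 993| ≤ 607|z + 6| < ε provided |z + 6| < ε/607.
Take δ = min(1, ε/607). Then 0 < |z + 6| < δ gives both |z + 6| < 1 and |z + 6| < ε/607, so |(-5z^3 - 2z^2 + 2z - 3) − 993| < ε.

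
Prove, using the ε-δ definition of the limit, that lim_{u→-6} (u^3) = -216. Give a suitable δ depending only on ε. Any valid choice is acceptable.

Let ε > 0 be given. We seek δ > 0 with 0 < |u + 6| < δ ⇒ |u^3 + 216| < ε.
Factor: u^3 + 216 = (u + 6)(u^2 - 6u + 36), so |u^3 + 216| = |u + 6|·|u^2 - 6u + 36|.
Impose δ ≤ 1 so that |u| < 7; then |u^2 - 6u + 36| ≤ 127.
Hence |u^3 + 216| ≤ 127|u + 6|, which is < ε once |u + 6| < ε/127.
Take δ = min(1, ε/127). If 0 < |u + 6| < δ then both bounds hold and |u^3 + 216| ≤ 127|u + 6| < 127·(ε/127) = ε.

δ = min(1, ε/127)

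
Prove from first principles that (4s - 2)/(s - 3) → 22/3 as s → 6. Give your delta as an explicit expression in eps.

Fix eps > 0. We want delta > 0 with 0 < |s − 6| < delta ⇒ |(4s - 2)/(s - 3) − (22/3)| < eps.
Combining over a common denominator, (4s - 2)/(s - 3) − (22/3) = [(4s - 2)·3 − 22·(s - 3)] / [3·(s - 3)] = -10(s − 6) / (3(s - 3)).
So |(4s - 2)/(s - 3) − (22/3)| = 10|s − 6| / (3·|s − 3|).
Require delta ≤ 3/2, so |s − 3| ≥ |3| − |s − 6| > 3 − 3/2 = 3/2.
Hence |(4s - 2)/(s - 3) − (22/3)| < 10|s − 6|/(3·(3/2)) = (20/9)|s − 6|, which is < eps once |s − 6| < (9/20)eps.
Take delta = min(3/2, (9/20)eps). Then 0 < |s − 6| < delta forces both bounds, so |(4s - 2)/(s - 3) − (22/3)| < eps.

delta = min(3/2, (9/20)eps)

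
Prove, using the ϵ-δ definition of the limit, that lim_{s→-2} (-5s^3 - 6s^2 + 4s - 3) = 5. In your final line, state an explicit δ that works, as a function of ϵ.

δ = min(1, ϵ/61)

Suppose ϵ > 0. We want δ > 0 such that 0 < |s + 2| < δ implies |(-5s^3 - 6s^2 + 4s - 3) − 5| < ϵ.
(-5s^3 - 6s^2 + 4s - 3) − 5 = -5s^3 - 6s^2 + 4s - 8 = (s + 2)(-5s^2 + 4s - 4).
So |(-5s^3 - 6s^2 + 4s - 3) − 5| = |s + 2|·|-5s^2 + 4s - 4|.
Assume first that |s + 2| < 1, so |s| < 3. Then |-5s^2 + 4s - 4| ≤ 5·3^2 + 4·3 + 4 = 61.
Hence |(-5s^3 - 6s^2 + 4s - 3) − 5| ≤ 61|s + 2| < ϵ provided |s + 2| < ϵ/61.
Take δ = min(1, ϵ/61). Then 0 < |s + 2| < δ gives both |s + 2| < 1 and |s + 2| < ϵ/61, so |(-5s^3 - 6s^2 + 4s - 3) − 5| < ϵ.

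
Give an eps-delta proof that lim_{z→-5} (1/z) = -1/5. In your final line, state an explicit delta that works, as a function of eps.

delta = min(5/2, (25/2)eps)

Let eps > 0 be given. We seek delta > 0 such that 0 < |z + 5| < delta implies |1/z + 1/5| < eps.
|1/z + 1/5| = |-5 − z|/(5·|z|) = |z + 5|/(5|z|).
Restrict delta ≤ 5/2. Then |z + 5| < 5/2 gives |z| > 5/2, so 5|z| > 25/2.
Then |1/z + 1/5| < |z + 5|/(25/2), which is < eps when |z + 5| < (25/2)eps.
Take delta = min(5/2, (25/2)eps). Then 0 < |z + 5| < delta gives both |z + 5| < 5/2 and |z + 5| < (25/2)eps, so |1/z + 1/5| < eps.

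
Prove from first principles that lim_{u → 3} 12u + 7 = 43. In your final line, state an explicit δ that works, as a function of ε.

Let ε > 0. We need δ > 0 so that 0 < |u − 3| < δ implies |(12u + 7) − 43| < ε.
|(12u + 7) − 43| = |12u - 36| = 12|u − 3|.
So 12|u − 3| < ε exactly when |u − 3| < ε/12.
Take δ = ε/12. If 0 < |u − 3| < δ then |(12u + 7) − 43| = 12|u − 3| < 12·(ε/12) = ε.

δ = ε/12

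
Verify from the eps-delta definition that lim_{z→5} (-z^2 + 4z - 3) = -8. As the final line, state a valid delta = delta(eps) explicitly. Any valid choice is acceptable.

Fix eps > 0. We want delta > 0 such that 0 < |z − 5| < delta implies |(-z^2 + 4z - 3) + 8| < eps.
(-z^2 + 4z - 3) + 8 = -z^2 + 4z + 5 = (z − 5)(-z - 1).
So |(-z^2 + 4z - 3) + 8| = |z − 5|·|-z - 1|.
Require delta ≤ 1. Then |z − 5| < 1 gives |z| < 6, and by the triangle inequality |-z - 1| ≤ 6 + 1 = 7.
Hence |(-z^2 + 4z - 3) + 8| ≤ 7|z − 5| < eps provided |z − 5| < eps/7.
Take delta = min(1, eps/7). Then 0 < |z − 5| < delta gives both |z − 5| < 1 and |z − 5| < eps/7, so |(-z^2 + 4z - 3) + 8| < eps.

delta = min(1, eps/7)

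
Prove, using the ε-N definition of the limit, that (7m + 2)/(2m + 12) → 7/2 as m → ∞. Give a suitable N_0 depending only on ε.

Let ε > 0 be given. For m ≥ 1, |(7m + 2)/(2m + 12) − (7/2)| = |-80|/(2(2m + 12)) = 80/(2(2m + 12)).
Since 2m + 12 ≥ 2m for m ≥ 1, this is ≤ 80/(2·2m) = 20/m.
So |(7m + 2)/(2m + 12) − (7/2)| < ε whenever m > 20/ε.
Take N_0 = 20/ε. If m > N_0 then |(7m + 2)/(2m + 12) − (7/2)| ≤ 20/m < ε.

N_0 = 20/ε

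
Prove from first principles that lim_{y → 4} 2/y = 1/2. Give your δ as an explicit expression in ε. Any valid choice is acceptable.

δ = min(2, 4ε)

Let ε > 0 be given. We seek δ > 0 such that 0 < |y − 4| < δ implies |2/y − (1/2)| < ε.
|2/y − (1/2)| = 2·|4 − y|/(4·|y|) = 2|y − 4|/(4|y|).
Restrict δ ≤ 2. Then |y − 4| < 2 gives |y| > 2, so 4|y| > 8.
Then |2/y − (1/2)| < 2|y − 4|/8, which is < ε when |y − 4| < 4ε.
Take δ = min(2, 4ε). Then 0 < |y − 4| < δ gives both |y − 4| < 2 and |y − 4| < 4ε, so |2/y − (1/2)| < ε.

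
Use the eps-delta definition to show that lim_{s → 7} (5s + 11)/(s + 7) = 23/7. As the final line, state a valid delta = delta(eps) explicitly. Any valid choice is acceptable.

Suppose eps > 0. We want delta > 0 with 0 < |s − 7| < delta ⇒ |(5s + 11)/(s + 7) − (23/7)| < eps.
Combining over a common denominator, (5s + 11)/(s + 7) − (23/7) = [(5s + 11)·14 − 46·(s + 7)] / [14·(s + 7)] = 24(s − 7) / (14(s + 7)).
So |(5s + 11)/(s + 7) − (23/7)| = 24|s − 7| / (14·|s + 7|).
Restrict delta ≤ 7. Then |s − 7| < 7 gives |s + 7| = |(s − 7) + 14| ≥ 14 − 7 = 7.
Hence |(5s + 11)/(s + 7) − (23/7)| < 24|s − 7|/(14·7) = (12/49)|s − 7|, which is < eps once |s − 7| < (49/12)eps.
Take delta = min(7, (49/12)eps). Then 0 < |s − 7| < delta forces both bounds, so |(5s + 11)/(s + 7) − (23/7)| < eps.

delta = min(7, (49/12)eps)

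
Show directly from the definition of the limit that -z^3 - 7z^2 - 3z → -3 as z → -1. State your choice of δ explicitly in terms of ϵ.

δ = min(1, ϵ/19)

Suppose ϵ > 0. We want δ > 0 such that 0 < |z + 1| < δ implies |(-z^3 - 7z^2 - 3z) + 3| < ϵ.
(-z^3 - 7z^2 - 3z) + 3 = -z^3 - 7z^2 - 3z + 3 = (z + 1)(-z^2 - 6z + 3).
So |(-z^3 - 7z^2 - 3z) + 3| = |z + 1|·|-z^2 - 6z + 3|.
Require δ ≤ 1. Then |z + 1| < 1 gives |z| < 2, and by the triangle inequality |-z^2 - 6z + 3| ≤ 2^2 + 6·2 + 3 = 19.
Hence |(-z^3 - 7z^2 - 3z) + 3| ≤ 19|z + 1| < ϵ provided |z + 1| < ϵ/19.
Choosing δ = min(1, ϵ/19) ensures both conditions, hence |(-z^3 - 7z^2 - 3z) + 3| < ϵ.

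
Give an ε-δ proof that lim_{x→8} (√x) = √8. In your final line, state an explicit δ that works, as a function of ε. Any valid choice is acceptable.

δ = min(8, √8·ε)

Suppose ε > 0. We want δ > 0 such that 0 < |x − 8| < δ implies |√x − √8| < ε.
Multiplying by the conjugate, |√x − √8| = |x − 8|/(√x + √8).
Restrict δ ≤ 8 so that |x − 8| < 8 forces x > 0, and then √x + √8 > √8.
Hence |√x − √8| < |x − 8|/√8, which is < ε once |x − 8| < √8·ε.
Take δ = min(8, √8·ε). If 0 < |x − 8| < δ then x > 0 and |√x − √8| < |x − 8|/√8 < ε.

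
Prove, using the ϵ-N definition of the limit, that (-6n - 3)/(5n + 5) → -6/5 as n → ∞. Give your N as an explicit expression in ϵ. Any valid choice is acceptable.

Fix ϵ > 0. For n ≥ 1, |(-6n - 3)/(5n + 5) + 6/5| = |15|/(5(5n + 5)) = 15/(5(5n + 5)).
Since 5n + 5 ≥ 5n for n ≥ 1, this is ≤ 15/(5·5n) = (3/5)/n.
So |(-6n - 3)/(5n + 5) + 6/5| < ϵ whenever n > (3/5)/ϵ.
Take N = (3/5)/ϵ. If n > N then |(-6n - 3)/(5n + 5) + 6/5| ≤ (3/5)/n < ϵ.

N = (3/5)/ϵ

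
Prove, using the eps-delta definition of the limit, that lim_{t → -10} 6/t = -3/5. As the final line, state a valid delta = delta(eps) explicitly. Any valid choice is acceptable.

Let eps > 0 be given. We seek delta > 0 such that 0 < |t + 10| < delta implies |6/t + 3/5| < eps.
|6/t + 3/5| = 6·|-10 − t|/(10·|t|) = 6|t + 10|/(10|t|).
Require delta ≤ 5 so that |t| > 10 − 5 = 5, hence 10|t| > 50.
Then |6/t + 3/5| < 6|t + 10|/50, which is < eps when |t + 10| < (25/3)eps.
Take delta = min(5, (25/3)eps). Then 0 < |t + 10| < delta gives both |t + 10| < 5 and |t + 10| < (25/3)eps, so |6/t + 3/5| < eps.

delta = min(5, (25/3)eps)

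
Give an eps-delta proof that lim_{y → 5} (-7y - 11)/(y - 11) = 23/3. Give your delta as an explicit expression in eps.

Suppose eps > 0. We want delta > 0 with 0 < |y − 5| < delta ⇒ |(-7y - 11)/(y - 11) − (23/3)| < eps.
Combining over a common denominator, (-7y - 11)/(y - 11) − (23/3) = [(-7y - 11)·(-6) − (-46)·(y - 11)] / [(-6)·(y - 11)] = 88(y − 5) / ((-6)(y - 11)).
So |(-7y - 11)/(y - 11) − (23/3)| = 88|y − 5| / (6·|y − 11|).
Require delta ≤ 3, so |y − 11| ≥ |-6| − |y − 5| > 6 − 3 = 3.
Hence |(-7y - 11)/(y - 11) − (23/3)| < 88|y − 5|/(6·3) = (44/9)|y − 5|, which is < eps once |y − 5| < (9/44)eps.
Take delta = min(3, (9/44)eps). Then 0 < |y − 5| < delta forces both bounds, so |(-7y - 11)/(y - 11) − (23/3)| < eps.

delta = min(3, (9/44)eps)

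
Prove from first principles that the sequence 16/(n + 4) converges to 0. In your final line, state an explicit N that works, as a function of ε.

N = 16/ε

Let ε > 0. For n ≥ 1, |16/(n + 4) − 0| = 16/(n + 4) ≤ 16/n.
We need 16/n < ε, i.e. n > 16/ε.
Take N = 16/ε. If n > N then |16/(n + 4)| ≤ 16/n < ε.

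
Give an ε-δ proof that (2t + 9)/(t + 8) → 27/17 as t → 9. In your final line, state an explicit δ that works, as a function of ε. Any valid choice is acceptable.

Let ε > 0 be given. We want δ > 0 with 0 < |t − 9| < δ ⇒ |(2t + 9)/(t + 8) − (27/17)| < ε.
Combining over a common denominator, (2t + 9)/(t + 8) − (27/17) = [(2t + 9)·17 − 27·(t + 8)] / [17·(t + 8)] = 7(t − 9) / (17(t + 8)).
So |(2t + 9)/(t + 8) − (27/17)| = 7|t − 9| / (17·|t + 8|).
Restrict δ ≤ 17/2. Then |t − 9| < 17/2 gives |t + 8| = |(t − 9) + 17| ≥ 17 − 17/2 = 17/2.
Hence |(2t + 9)/(t + 8) − (27/17)| < 7|t − 9|/(17·(17/2)) = (14/289)|t − 9|, which is < ε once |t − 9| < (289/14)ε.
Take δ = min(17/2, (289/14)ε). Then 0 < |t − 9| < δ forces both bounds, so |(2t + 9)/(t + 8) − (27/17)| < ε.

δ = min(17/2, (289/14)ε)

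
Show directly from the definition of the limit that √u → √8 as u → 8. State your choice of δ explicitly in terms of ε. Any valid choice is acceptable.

Fix ε > 0. We want δ > 0 such that 0 < |u − 8| < δ implies |√u − √8| < ε.
Rationalise: √u − √8 = (u − 8)/(√u + √8), so |√u − √8| = |u − 8|/(√u + √8).
Restrict δ ≤ 8 so that |u − 8| < 8 forces u > 0, and then √u + √8 > √8.
Hence |√u − √8| < |u − 8|/√8, which is < ε once |u − 8| < √8·ε.
Take δ = min(8, √8·ε). If 0 < |u − 8| < δ then u > 0 and |√u − √8| < |u − 8|/√8 < ε.

δ = min(8, √8·ε)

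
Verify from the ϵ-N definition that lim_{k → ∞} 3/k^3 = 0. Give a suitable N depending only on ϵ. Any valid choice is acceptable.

N = (3/ϵ)^{1/3}

Fix ϵ > 0. For k ≥ 1, |3/k^3 − 0| = 3/k^3.
3/k^3 < ϵ ⇔ k^3 > 3/ϵ ⇔ k > (3/ϵ)^{1/3}.
Take N = (3/ϵ)^{1/3}. Then k > N implies 3/k^3 < ϵ.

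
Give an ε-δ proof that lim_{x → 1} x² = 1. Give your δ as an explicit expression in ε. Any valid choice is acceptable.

δ = min(1, ε/3)

Fix ε > 0. We seek δ > 0 with 0 < |x − 1| < δ ⇒ |x² − 1| < ε.
Factor: x² − 1 = (x − 1)(x + 1), so |x² − 1| = |x − 1|·|x + 1|.
Restrict δ ≤ 1. Then |x − 1| < 1 gives |x| < 2, so by the triangle inequality |x + 1| ≤ 2 + 1 = 3.
Hence |x² − 1| ≤ 3|x − 1|, which is < ε once |x − 1| < ε/3.
Take δ = min(1, ε/3). If 0 < |x − 1| < δ then both bounds hold and |x² − 1| ≤ 3|x − 1| < 3·(ε/3) = ε.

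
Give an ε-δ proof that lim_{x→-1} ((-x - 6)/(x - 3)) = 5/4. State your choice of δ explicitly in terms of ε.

δ = min(2, (8/9)ε)

Fix ε > 0. We want δ > 0 with 0 < |x + 1| < δ ⇒ |(-x - 6)/(x - 3) − (5/4)| < ε.
Combining over a common denominator, (-x - 6)/(x - 3) − (5/4) = [(-x - 6)·(-4) − (-5)·(x - 3)] / [(-4)·(x - 3)] = 9(x + 1) / ((-4)(x - 3)).
So |(-x - 6)/(x - 3) − (5/4)| = 9|x + 1| / (4·|x − 3|).
Restrict δ ≤ 2. Then |x + 1| < 2 gives |x − 3| = |(x + 1) + (-4)| ≥ 4 − 2 = 2.
Hence |(-x - 6)/(x - 3) − (5/4)| < 9|x + 1|/(4·2) = (9/8)|x + 1|, which is < ε once |x + 1| < (8/9)ε.
Take δ = min(2, (8/9)ε). Then 0 < |x + 1| < δ forces both bounds, so |(-x - 6)/(x - 3) − (5/4)| < ε.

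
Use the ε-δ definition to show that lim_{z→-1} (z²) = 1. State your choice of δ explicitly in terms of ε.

δ = min(1, ε/3)

Let ε > 0 be given. We seek δ > 0 with 0 < |z + 1| < δ ⇒ |z² − 1| < ε.
Factor: z² − 1 = (z + 1)(z - 1), so |z² − 1| = |z + 1|·|z - 1|.
Restrict δ ≤ 1. Then |z + 1| < 1 gives |z| < 2, so by the triangle inequality |z - 1| ≤ 2 + 1 = 3.
Hence |z² − 1| ≤ 3|z + 1|, which is < ε once |z + 1| < ε/3.
Take δ = min(1, ε/3). If 0 < |z + 1| < δ then both bounds hold and |z² − 1| ≤ 3|z + 1| < 3·(ε/3) = ε.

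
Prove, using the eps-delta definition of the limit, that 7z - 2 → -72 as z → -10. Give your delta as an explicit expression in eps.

Let eps > 0. We need delta > 0 so that 0 < |z + 10| < delta implies |(7z - 2) + 72| < eps.
|(7z - 2) + 72| = |7z + 70| = 7|z + 10|.
Thus it suffices that |z + 10| < eps/7.
Choosing delta = eps/7 gives |(7z - 2) + 72| = 7|z + 10| < eps whenever |z + 10| < delta.

delta = eps/7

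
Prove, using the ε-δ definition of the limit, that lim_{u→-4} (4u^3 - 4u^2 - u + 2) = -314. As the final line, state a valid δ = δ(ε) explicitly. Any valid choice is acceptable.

δ = min(1, ε/279)

Fix ε > 0. We want δ > 0 such that 0 < |u + 4| < δ implies |(4u^3 - 4u^2 - u + 2) + 314| < ε.
(4u^3 - 4u^2 - u + 2) + 314 = 4u^3 - 4u^2 - u + 316 = (u + 4)(4u^2 - 20u + 79).
So |(4u^3 - 4u^2 - u + 2) + 314| = |u + 4|·|4u^2 - 20u + 79|.
Assume first that |u + 4| < 1, so |u| < 5. Then |4u^2 - 20u + 79| ≤ 4·5^2 + 20·5 + 79 = 279.
Hence |(4u^3 - 4u^2 - u + 2) + 314| ≤ 279|u + 4| < ε provided |u + 4| < ε/279.
Take δ = min(1, ε/279). Then 0 < |u + 4| < δ gives both |u + 4| < 1 and |u + 4| < ε/279, so |(4u^3 - 4u^2 - u + 2) + 314| < ε.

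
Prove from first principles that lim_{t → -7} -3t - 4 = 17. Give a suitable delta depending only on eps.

delta = eps/3

Let eps > 0. We need delta > 0 so that 0 < |t + 7| < delta implies |(-3t - 4) − 17| < eps.
|(-3t - 4) − 17| = |-3t - 21| = 3|t + 7|.
So 3|t + 7| < eps exactly when |t + 7| < eps/3.
Choosing delta = eps/3 gives |(-3t - 4) − 17| = 3|t + 7| < eps whenever |t + 7| < delta.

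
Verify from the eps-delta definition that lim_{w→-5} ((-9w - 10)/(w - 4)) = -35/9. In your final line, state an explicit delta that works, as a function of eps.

delta = min(9/2, (81/92)eps)

Let eps > 0 be given. We want delta > 0 with 0 < |w + 5| < delta ⇒ |(-9w - 10)/(w - 4) + 35/9| < eps.
Combining over a common denominator, (-9w - 10)/(w - 4) + 35/9 = [(-9w - 10)·(-9) − 35·(w - 4)] / [(-9)·(w - 4)] = 46(w + 5) / ((-9)(w - 4)).
So |(-9w - 10)/(w - 4) + 35/9| = 46|w + 5| / (9·|w − 4|).
Require delta ≤ 9/2, so |w − 4| ≥ |-9| − |w + 5| > 9 − 9/2 = 9/2.
Hence |(-9w - 10)/(w - 4) + 35/9| < 46|w + 5|/(9·(9/2)) = (92/81)|w + 5|, which is < eps once |w + 5| < (81/92)eps.
Take delta = min(9/2, (81/92)eps). Then 0 < |w + 5| < delta forces both bounds, so |(-9w - 10)/(w - 4) + 35/9| < eps.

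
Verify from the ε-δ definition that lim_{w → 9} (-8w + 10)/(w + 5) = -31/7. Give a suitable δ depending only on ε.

δ = min(7, (49/25)ε)

Let ε > 0 be given. We want δ > 0 with 0 < |w − 9| < δ ⇒ |(-8w + 10)/(w + 5) + 31/7| < ε.
Combining over a common denominator, (-8w + 10)/(w + 5) + 31/7 = [(-8w + 10)·14 − (-62)·(w + 5)] / [14·(w + 5)] = -50(w − 9) / (14(w + 5)).
So |(-8w + 10)/(w + 5) + 31/7| = 50|w − 9| / (14·|w + 5|).
Require δ ≤ 7, so |w + 5| ≥ |14| − |w − 9| > 14 − 7 = 7.
Hence |(-8w + 10)/(w + 5) + 31/7| < 50|w − 9|/(14·7) = (25/49)|w − 9|, which is < ε once |w − 9| < (49/25)ε.
Take δ = min(7, (49/25)ε). Then 0 < |w − 9| < δ forces both bounds, so |(-8w + 10)/(w + 5) + 31/7| < ε.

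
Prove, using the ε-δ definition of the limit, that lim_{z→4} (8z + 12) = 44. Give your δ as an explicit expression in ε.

Let ε > 0 be given. We need δ > 0 so that 0 < |z − 4| < δ implies |(8z + 12) − 44| < ε.
|(8z + 12) − 44| = |8z - 32| = 8|z − 4|.
So 8|z − 4| < ε exactly when |z − 4| < ε/8.
Take δ = ε/8. If 0 < |z − 4| < δ then |(8z + 12) − 44| = 8|z − 4| < 8·(ε/8) = ε.

δ = ε/8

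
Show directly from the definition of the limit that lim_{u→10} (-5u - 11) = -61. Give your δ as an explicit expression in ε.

Fix ε > 0. We need δ > 0 so that 0 < |u − 10| < δ implies |(-5u - 11) + 61| < ε.
|(-5u - 11) + 61| = |-5u + 50| = 5|u − 10|.
Thus it suffices that |u − 10| < ε/5.
Choosing δ = ε/5 gives |(-5u - 11) + 61| = 5|u − 10| < ε whenever |u − 10| < δ.

δ = ε/5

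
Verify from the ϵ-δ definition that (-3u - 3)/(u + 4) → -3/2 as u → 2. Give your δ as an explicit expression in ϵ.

δ = min(3, 2ϵ)

Fix ϵ > 0. We want δ > 0 with 0 < |u − 2| < δ ⇒ |(-3u - 3)/(u + 4) + 3/2| < ϵ.
Combining over a common denominator, (-3u - 3)/(u + 4) + 3/2 = [(-3u - 3)·6 − (-9)·(u + 4)] / [6·(u + 4)] = -9(u − 2) / (6(u + 4)).
So |(-3u - 3)/(u + 4) + 3/2| = 9|u − 2| / (6·|u + 4|).
Restrict δ ≤ 3. Then |u − 2| < 3 gives |u + 4| = |(u − 2) + 6| ≥ 6 − 3 = 3.
Hence |(-3u - 3)/(u + 4) + 3/2| < 9|u − 2|/(6·3) = (1/2)|u − 2|, which is < ϵ once |u − 2| < 2ϵ.
Take δ = min(3, 2ϵ). Then 0 < |u − 2| < δ forces both bounds, so |(-3u - 3)/(u + 4) + 3/2| < ϵ.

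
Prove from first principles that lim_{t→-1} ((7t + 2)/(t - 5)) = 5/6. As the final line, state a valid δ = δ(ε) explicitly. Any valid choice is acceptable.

δ = min(3, (18/37)ε)

Let ε > 0 be given. We want δ > 0 with 0 < |t + 1| < δ ⇒ |(7t + 2)/(t - 5) − (5/6)| < ε.
Combining over a common denominator, (7t + 2)/(t - 5) − (5/6) = [(7t + 2)·(-6) − (-5)·(t - 5)] / [(-6)·(t - 5)] = -37(t + 1) / ((-6)(t - 5)).
So |(7t + 2)/(t - 5) − (5/6)| = 37|t + 1| / (6·|t − 5|).
Require δ ≤ 3, so |t − 5| ≥ |-6| − |t + 1| > 6 − 3 = 3.
Hence |(7t + 2)/(t - 5) − (5/6)| < 37|t + 1|/(6·3) = (37/18)|t + 1|, which is < ε once |t + 1| < (18/37)ε.
Take δ = min(3, (18/37)ε). Then 0 < |t + 1| < δ forces both bounds, so |(7t + 2)/(t - 5) − (5/6)| < ε.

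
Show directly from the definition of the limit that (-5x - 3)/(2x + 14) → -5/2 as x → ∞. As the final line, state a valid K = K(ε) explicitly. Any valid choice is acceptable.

Fix ε > 0. We seek K > 0 such that x > K implies |(-5x - 3)/(2x + 14) + 5/2| < ε.
(-5x - 3)/(2x + 14) + 5/2 = (2(-5x - 3) − (-5)(2x + 14)) / (2(2x + 14)) = 64/(2(2x + 14)).
For x > 0 we have 2x + 14 > 2x, so |(-5x - 3)/(2x + 14) + 5/2| = 64/(2(2x + 14)) < 64/(2·2x) = 16/x.
Thus |(-5x - 3)/(2x + 14) + 5/2| < ε whenever x > 16/ε.
Take K = 16/ε. If x > K then |(-5x - 3)/(2x + 14) + 5/2| < 16/x < ε.

K = 16/ε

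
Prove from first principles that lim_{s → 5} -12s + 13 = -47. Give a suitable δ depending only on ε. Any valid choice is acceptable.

Fix ε > 0. We need δ > 0 so that 0 < |s − 5| < δ implies |(-12s + 13) + 47| < ε.
Since (-12s + 13) + 47 = -12(s − 5), we have |(-12s + 13) + 47| = 12|s − 5|.
So 12|s − 5| < ε exactly when |s − 5| < ε/12.
Take δ = ε/12. If 0 < |s − 5| < δ then |(-12s + 13) + 47| = 12|s − 5| < 12·(ε/12) = ε.

δ = ε/12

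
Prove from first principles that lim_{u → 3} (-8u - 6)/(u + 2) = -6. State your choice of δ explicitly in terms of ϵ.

δ = min(5/2, (5/4)ϵ)

Fix ϵ > 0. We want δ > 0 with 0 < |u − 3| < δ ⇒ |(-8u - 6)/(u + 2) + 6| < ϵ.
Combining over a common denominator, (-8u - 6)/(u + 2) + 6 = [(-8u - 6)·5 − (-30)·(u + 2)] / [5·(u + 2)] = -10(u − 3) / (5(u + 2)).
So |(-8u - 6)/(u + 2) + 6| = 10|u − 3| / (5·|u + 2|).
Restrict δ ≤ 5/2. Then |u − 3| < 5/2 gives |u + 2| = |(u − 3) + 5| ≥ 5 − 5/2 = 5/2.
Hence |(-8u - 6)/(u + 2) + 6| < 10|u − 3|/(5·(5/2)) = (4/5)|u − 3|, which is < ϵ once |u − 3| < (5/4)ϵ.
Take δ = min(5/2, (5/4)ϵ). Then 0 < |u − 3| < δ forces both bounds, so |(-8u - 6)/(u + 2) + 6| < ϵ.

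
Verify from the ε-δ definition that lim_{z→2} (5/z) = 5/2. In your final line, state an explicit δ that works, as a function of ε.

Suppose ε > 0. We seek δ > 0 such that 0 < |z − 2| < δ implies |5/z − (5/2)| < ε.
|5/z − (5/2)| = 5·|2 − z|/(2·|z|) = 5|z − 2|/(2|z|).
Require δ ≤ 1 so that |z| > 2 − 1 = 1, hence 2|z| > 2.
Then |5/z − (5/2)| < 5|z − 2|/2, which is < ε when |z − 2| < (2/5)ε.
Take δ = min(1, (2/5)ε). Then 0 < |z − 2| < δ gives both |z − 2| < 1 and |z − 2| < (2/5)ε, so |5/z − (5/2)| < ε.

δ = min(1, (2/5)ε)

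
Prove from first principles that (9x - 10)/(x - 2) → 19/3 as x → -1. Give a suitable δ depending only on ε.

Fix ε > 0. We want δ > 0 with 0 < |x + 1| < δ ⇒ |(9x - 10)/(x - 2) − (19/3)| < ε.
Combining over a common denominator, (9x - 10)/(x - 2) − (19/3) = [(9x - 10)·(-3) − (-19)·(x - 2)] / [(-3)·(x - 2)] = -8(x + 1) / ((-3)(x - 2)).
So |(9x - 10)/(x - 2) − (19/3)| = 8|x + 1| / (3·|x − 2|).
Restrict δ ≤ 3/2. Then |x + 1| < 3/2 gives |x − 2| = |(x + 1) + (-3)| ≥ 3 − 3/2 = 3/2.
Hence |(9x - 10)/(x - 2) − (19/3)| < 8|x + 1|/(3·(3/2)) = (16/9)|x + 1|, which is < ε once |x + 1| < (9/16)ε.
Take δ = min(3/2, (9/16)ε). Then 0 < |x + 1| < δ forces both bounds, so |(9x - 10)/(x - 2) − (19/3)| < ε.

δ = min(3/2, (9/16)ε)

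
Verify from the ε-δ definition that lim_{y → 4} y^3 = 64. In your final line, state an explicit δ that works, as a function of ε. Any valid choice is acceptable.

δ = min(1, ε/61)

Fix ε > 0. We seek δ > 0 with 0 < |y − 4| < δ ⇒ |y^3 − 64| < ε.
Factor: y^3 − 64 = (y − 4)(y^2 + 4y + 16), so |y^3 − 64| = |y − 4|·|y^2 + 4y + 16|.
Impose δ ≤ 1 so that |y| < 5; then |y^2 + 4y + 16| ≤ 61.
Hence |y^3 − 64| ≤ 61|y − 4|, which is < ε once |y − 4| < ε/61.
Take δ = min(1, ε/61). If 0 < |y − 4| < δ then both bounds hold and |y^3 − 64| ≤ 61|y − 4| < 61·(ε/61) = ε.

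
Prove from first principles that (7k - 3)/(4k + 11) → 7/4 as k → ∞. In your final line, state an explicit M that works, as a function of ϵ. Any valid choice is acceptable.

M = (89/16)/ϵ

Fix ϵ > 0. For k ≥ 1, |(7k - 3)/(4k + 11) − (7/4)| = |-89|/(4(4k + 11)) = 89/(4(4k + 11)).
Since 4k + 11 ≥ 4k for k ≥ 1, this is ≤ 89/(4·4k) = (89/16)/k.
So |(7k - 3)/(4k + 11) − (7/4)| < ϵ whenever k > (89/16)/ϵ.
Take M = (89/16)/ϵ. If k > M then |(7k - 3)/(4k + 11) − (7/4)| ≤ (89/16)/k < ϵ.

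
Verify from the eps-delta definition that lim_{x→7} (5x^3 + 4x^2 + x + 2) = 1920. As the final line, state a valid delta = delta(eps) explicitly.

delta = min(1, eps/906)

Fix eps > 0. We want delta > 0 such that 0 < |x − 7| < delta implies |(5x^3 + 4x^2 + x + 2) − 1920| < eps.
(5x^3 + 4x^2 + x + 2) − 1920 = 5x^3 + 4x^2 + x - 1918 = (x − 7)(5x^2 + 39x + 274).
So |(5x^3 + 4x^2 + x + 2) − 1920| = |x − 7|·|5x^2 + 39x + 274|.
Assume first that |x − 7| < 1, so |x| < 8. Then |5x^2 + 39x + 274| ≤ 5·8^2 + 39·8 + 274 = 906.
Hence |(5x^3 + 4x^2 + x + 2) − 1920| ≤ 906|x − 7| < eps provided |x − 7| < eps/906.
Take delta = min(1, eps/906). Then 0 < |x − 7| < delta gives both |x − 7| < 1 and |x − 7| < eps/906, so |(5x^3 + 4x^2 + x + 2) − 1920| < eps.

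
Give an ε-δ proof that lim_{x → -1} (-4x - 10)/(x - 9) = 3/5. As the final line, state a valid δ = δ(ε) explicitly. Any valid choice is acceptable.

δ = min(5, (25/23)ε)

Suppose ε > 0. We want δ > 0 with 0 < |x + 1| < δ ⇒ |(-4x - 10)/(x - 9) − (3/5)| < ε.
Combining over a common denominator, (-4x - 10)/(x - 9) − (3/5) = [(-4x - 10)·(-10) − (-6)·(x - 9)] / [(-10)·(x - 9)] = 46(x + 1) / ((-10)(x - 9)).
So |(-4x - 10)/(x - 9) − (3/5)| = 46|x + 1| / (10·|x − 9|).
Require δ ≤ 5, so |x − 9| ≥ |-10| − |x + 1| > 10 − 5 = 5.
Hence |(-4x - 10)/(x - 9) − (3/5)| < 46|x + 1|/(10·5) = (23/25)|x + 1|, which is < ε once |x + 1| < (25/23)ε.
Take δ = min(5, (25/23)ε). Then 0 < |x + 1| < δ forces both bounds, so |(-4x - 10)/(x - 9) − (3/5)| < ε.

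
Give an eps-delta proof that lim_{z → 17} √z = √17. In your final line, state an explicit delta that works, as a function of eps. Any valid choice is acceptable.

delta = min(17, √17·eps)

Let eps > 0. We want delta > 0 such that 0 < |z − 17| < delta implies |√z − √17| < eps.
Multiplying by the conjugate, |√z − √17| = |z − 17|/(√z + √17).
Restrict delta ≤ 17 so that |z − 17| < 17 forces z > 0, and then √z + √17 > √17.
Hence |√z − √17| < |z − 17|/√17, which is < eps once |z − 17| < √17·eps.
Take delta = min(17, √17·eps). If 0 < |z − 17| < delta then z > 0 and |√z − √17| < |z − 17|/√17 < eps.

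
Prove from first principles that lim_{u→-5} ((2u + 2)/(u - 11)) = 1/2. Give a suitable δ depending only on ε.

Fix ε > 0. We want δ > 0 with 0 < |u + 5| < δ ⇒ |(2u + 2)/(u - 11) − (1/2)| < ε.
Combining over a common denominator, (2u + 2)/(u - 11) − (1/2) = [(2u + 2)·(-16) − (-8)·(u - 11)] / [(-16)·(u - 11)] = -24(u + 5) / ((-16)(u - 11)).
So |(2u + 2)/(u - 11) − (1/2)| = 24|u + 5| / (16·|u − 11|).
Require δ ≤ 8, so |u − 11| ≥ |-16| − |u + 5| > 16 − 8 = 8.
Hence |(2u + 2)/(u - 11) − (1/2)| < 24|u + 5|/(16·8) = (3/16)|u + 5|, which is < ε once |u + 5| < (16/3)ε.
Take δ = min(8, (16/3)ε). Then 0 < |u + 5| < δ forces both bounds, so |(2u + 2)/(u - 11) − (1/2)| < ε.

δ = min(8, (16/3)ε)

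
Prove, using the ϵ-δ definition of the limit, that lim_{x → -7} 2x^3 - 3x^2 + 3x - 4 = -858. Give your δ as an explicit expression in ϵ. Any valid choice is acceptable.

δ = min(2, ϵ/437)

Suppose ϵ > 0. We want δ > 0 such that 0 < |x + 7| < δ implies |(2x^3 - 3x^2 + 3x - 4) + 858| < ϵ.
(2x^3 - 3x^2 + 3x - 4) + 858 = 2x^3 - 3x^2 + 3x + 854 = (x + 7)(2x^2 - 17x + 122).
So |(2x^3 - 3x^2 + 3x - 4) + 858| = |x + 7|·|2x^2 - 17x + 122|.
Assume first that |x + 7| < 2, so |x| < 9. Then |2x^2 - 17x + 122| ≤ 2·9^2 + 17·9 + 122 = 437.
Hence |(2x^3 - 3x^2 + 3x - 4) + 858| ≤ 437|x + 7| < ϵ provided |x + 7| < ϵ/437.
Choosing δ = min(2, ϵ/437) ensures both conditions, hence |(2x^3 - 3x^2 + 3x - 4) + 858| < ϵ.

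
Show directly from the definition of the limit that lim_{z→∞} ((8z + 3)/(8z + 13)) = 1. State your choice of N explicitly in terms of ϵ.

N = (5/4)/ϵ

Let ϵ > 0. We seek N > 0 such that z > N implies |(8z + 3)/(8z + 13) − 1| < ϵ.
(8z + 3)/(8z + 13) − 1 = (8(8z + 3) − 8(8z + 13)) / (8(8z + 13)) = -80/(8(8z + 13)).
For z > 0 we have 8z + 13 > 8z, so |(8z + 3)/(8z + 13) − 1| = 80/(8(8z + 13)) < 80/(8·8z) = (5/4)/z.
Thus |(8z + 3)/(8z + 13) − 1| < ϵ whenever z > (5/4)/ϵ.
Take N = (5/4)/ϵ. If z > N then |(8z + 3)/(8z + 13) − 1| < (5/4)/z < ϵ.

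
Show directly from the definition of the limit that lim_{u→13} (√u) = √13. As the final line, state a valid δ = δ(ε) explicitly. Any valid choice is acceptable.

Suppose ε > 0. We want δ > 0 such that 0 < |u − 13| < δ implies |√u − √13| < ε.
Rationalise: √u − √13 = (u − 13)/(√u + √13), so |√u − √13| = |u − 13|/(√u + √13).
Restrict δ ≤ 13 so that |u − 13| < 13 forces u > 0, and then √u + √13 > √13.
Hence |√u − √13| < |u − 13|/√13, which is < ε once |u − 13| < √13·ε.
Take δ = min(13, √13·ε). If 0 < |u − 13| < δ then u > 0 and |√u − √13| < |u − 13|/√13 < ε.

δ = min(13, √13·ε)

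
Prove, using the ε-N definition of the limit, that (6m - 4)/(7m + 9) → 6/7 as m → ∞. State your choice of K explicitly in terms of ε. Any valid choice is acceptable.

Fix ε > 0. For m ≥ 1, |(6m - 4)/(7m + 9) − (6/7)| = |-82|/(7(7m + 9)) = 82/(7(7m + 9)).
Since 7m + 9 ≥ 7m for m ≥ 1, this is ≤ 82/(7·7m) = (82/49)/m.
So |(6m - 4)/(7m + 9) − (6/7)| < ε whenever m > (82/49)/ε.
Take K = (82/49)/ε. If m > K then |(6m - 4)/(7m + 9) − (6/7)| ≤ (82/49)/m < ε.

K = (82/49)/ε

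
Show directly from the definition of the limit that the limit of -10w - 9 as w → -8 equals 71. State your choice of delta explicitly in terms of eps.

Fix eps > 0. We need delta > 0 so that 0 < |w + 8| < delta implies |(-10w - 9) − 71| < eps.
Since (-10w - 9) − 71 = -10(w + 8), we have |(-10w - 9) − 71| = 10|w + 8|.
So 10|w + 8| < eps exactly when |w + 8| < eps/10.
Take delta = eps/10. If 0 < |w + 8| < delta then |(-10w - 9) − 71| = 10|w + 8| < 10·(eps/10) = eps.

delta = eps/10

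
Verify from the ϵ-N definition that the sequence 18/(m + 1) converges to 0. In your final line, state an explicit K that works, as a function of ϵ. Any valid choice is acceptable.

K = 18/ϵ

Fix ϵ > 0. For m ≥ 1, |18/(m + 1) − 0| = 18/(m + 1) ≤ 18/m.
We need 18/m < ϵ, i.e. m > 18/ϵ.
Take K = 18/ϵ. If m > K then |18/(m + 1)| ≤ 18/m < ϵ.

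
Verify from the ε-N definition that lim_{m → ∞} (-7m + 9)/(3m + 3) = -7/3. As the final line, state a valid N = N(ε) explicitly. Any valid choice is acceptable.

N = (16/3)/ε

Let ε > 0. For m ≥ 1, |(-7m + 9)/(3m + 3) + 7/3| = |48|/(3(3m + 3)) = 48/(3(3m + 3)).
Since 3m + 3 ≥ 3m for m ≥ 1, this is ≤ 48/(3·3m) = (16/3)/m.
So |(-7m + 9)/(3m + 3) + 7/3| < ε whenever m > (16/3)/ε.
Take N = (16/3)/ε. If m > N then |(-7m + 9)/(3m + 3) + 7/3| ≤ (16/3)/m < ε.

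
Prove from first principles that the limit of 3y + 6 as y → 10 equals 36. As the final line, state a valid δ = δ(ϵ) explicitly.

δ = ϵ/3

Let ϵ > 0. We need δ > 0 so that 0 < |y − 10| < δ implies |(3y + 6) − 36| < ϵ.
Since (3y + 6) − 36 = 3(y − 10), we have |(3y + 6) − 36| = 3|y − 10|.
Thus it suffices that |y − 10| < ϵ/3.
Take δ = ϵ/3. If 0 < |y − 10| < δ then |(3y + 6) − 36| = 3|y − 10| < 3·(ϵ/3) = ϵ.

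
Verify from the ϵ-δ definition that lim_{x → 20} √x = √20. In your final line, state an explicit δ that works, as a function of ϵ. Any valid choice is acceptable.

δ = min(20, √20·ϵ)

Suppose ϵ > 0. We want δ > 0 such that 0 < |x − 20| < δ implies |√x − √20| < ϵ.
Rationalise: √x − √20 = (x − 20)/(√x + √20), so |√x − √20| = |x − 20|/(√x + √20).
Restrict δ ≤ 20 so that |x − 20| < 20 forces x > 0, and then √x + √20 > √20.
Hence |√x − √20| < |x − 20|/√20, which is < ϵ once |x − 20| < √20·ϵ.
Take δ = min(20, √20·ϵ). If 0 < |x − 20| < δ then x > 0 and |√x − √20| < |x − 20|/√20 < ϵ.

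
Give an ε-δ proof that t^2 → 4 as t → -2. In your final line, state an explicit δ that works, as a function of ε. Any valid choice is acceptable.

δ = min(1, ε/5)

Suppose ε > 0. We seek δ > 0 with 0 < |t + 2| < δ ⇒ |t^2 − 4| < ε.
Factor: t^2 − 4 = (t + 2)(t - 2), so |t^2 − 4| = |t + 2|·|t - 2|.
Impose δ ≤ 1 so that |t| < 3; then |t - 2| ≤ 5.
Hence |t^2 − 4| ≤ 5|t + 2|, which is < ε once |t + 2| < ε/5.
Take δ = min(1, ε/5). If 0 < |t + 2| < δ then both bounds hold and |t^2 − 4| ≤ 5|t + 2| < 5·(ε/5) = ε.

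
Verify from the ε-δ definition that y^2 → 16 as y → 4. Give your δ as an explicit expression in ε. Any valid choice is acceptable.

δ = min(1, ε/9)

Let ε > 0. We seek δ > 0 with 0 < |y − 4| < δ ⇒ |y^2 − 16| < ε.
Factor: y^2 − 16 = (y − 4)(y + 4), so |y^2 − 16| = |y − 4|·|y + 4|.
Restrict δ ≤ 1. Then |y − 4| < 1 gives |y| < 5, so by the triangle inequality |y + 4| ≤ 5 + 4 = 9.
Hence |y^2 − 16| ≤ 9|y − 4|, which is < ε once |y − 4| < ε/9.
Take δ = min(1, ε/9). If 0 < |y − 4| < δ then both bounds hold and |y^2 − 16| ≤ 9|y − 4| < 9·(ε/9) = ε.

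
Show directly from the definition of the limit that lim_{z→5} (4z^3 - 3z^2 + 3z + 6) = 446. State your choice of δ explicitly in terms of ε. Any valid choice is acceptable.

Suppose ε > 0. We want δ > 0 such that 0 < |z − 5| < δ implies |(4z^3 - 3z^2 + 3z + 6) − 446| < ε.
(4z^3 - 3z^2 + 3z + 6) − 446 = 4z^3 - 3z^2 + 3z - 440 = (z − 5)(4z^2 + 17z + 88).
So |(4z^3 - 3z^2 + 3z + 6) − 446| = |z − 5|·|4z^2 + 17z + 88|.
Assume first that |z − 5| < 2, so |z| < 7. Then |4z^2 + 17z + 88| ≤ 4·7^2 + 17·7 + 88 = 403.
Hence |(4z^3 - 3z^2 + 3z + 6) − 446| ≤ 403|z − 5| < ε provided |z − 5| < ε/403.
Take δ = min(2, ε/403). Then 0 < |z − 5| < δ gives both |z − 5| < 2 and |z − 5| < ε/403, so |(4z^3 - 3z^2 + 3z + 6) − 446| < ε.

δ = min(2, ε/403)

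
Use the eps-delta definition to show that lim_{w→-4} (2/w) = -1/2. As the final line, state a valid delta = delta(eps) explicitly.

Let eps > 0. We seek delta > 0 such that 0 < |w + 4| < delta implies |2/w + 1/2| < eps.
|2/w + 1/2| = 2·|-4 − w|/(4·|w|) = 2|w + 4|/(4|w|).
Restrict delta ≤ 2. Then |w + 4| < 2 gives |w| > 2, so 4|w| > 8.
Then |2/w + 1/2| < 2|w + 4|/8, which is < eps when |w + 4| < 4eps.
Take delta = min(2, 4eps). Then 0 < |w + 4| < delta gives both |w + 4| < 2 and |w + 4| < 4eps, so |2/w + 1/2| < eps.

delta = min(2, 4eps)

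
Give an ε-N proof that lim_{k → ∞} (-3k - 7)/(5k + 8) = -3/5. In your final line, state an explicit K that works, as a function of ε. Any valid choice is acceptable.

Fix ε > 0. For k ≥ 1, |(-3k - 7)/(5k + 8) + 3/5| = |-11|/(5(5k + 8)) = 11/(5(5k + 8)).
Since 5k + 8 ≥ 5k for k ≥ 1, this is ≤ 11/(5·5k) = (11/25)/k.
So |(-3k - 7)/(5k + 8) + 3/5| < ε whenever k > (11/25)/ε.
Take K = (11/25)/ε. If k > K then |(-3k - 7)/(5k + 8) + 3/5| ≤ (11/25)/k < ε.

K = (11/25)/ε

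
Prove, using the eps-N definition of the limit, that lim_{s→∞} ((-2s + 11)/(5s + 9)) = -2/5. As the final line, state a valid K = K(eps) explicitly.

K = (73/25)/eps

Let eps > 0. We seek K > 0 such that s > K implies |(-2s + 11)/(5s + 9) + 2/5| < eps.
(-2s + 11)/(5s + 9) + 2/5 = (5(-2s + 11) − (-2)(5s + 9)) / (5(5s + 9)) = 73/(5(5s + 9)).
For s > 0 we have 5s + 9 > 5s, so |(-2s + 11)/(5s + 9) + 2/5| = 73/(5(5s + 9)) < 73/(5·5s) = (73/25)/s.
Thus |(-2s + 11)/(5s + 9) + 2/5| < eps whenever s > (73/25)/eps.
Take K = (73/25)/eps. If s > K then |(-2s + 11)/(5s + 9) + 2/5| < (73/25)/s < eps.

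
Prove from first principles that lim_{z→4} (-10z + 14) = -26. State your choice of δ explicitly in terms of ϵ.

Fix ϵ > 0. We need δ > 0 so that 0 < |z − 4| < δ implies |(-10z + 14) + 26| < ϵ.
Since (-10z + 14) + 26 = -10(z − 4), we have |(-10z + 14) + 26| = 10|z − 4|.
So 10|z − 4| < ϵ exactly when |z − 4| < ϵ/10.
Choosing δ = ϵ/10 gives |(-10z + 14) + 26| = 10|z − 4| < ϵ whenever |z − 4| < δ.

δ = ϵ/10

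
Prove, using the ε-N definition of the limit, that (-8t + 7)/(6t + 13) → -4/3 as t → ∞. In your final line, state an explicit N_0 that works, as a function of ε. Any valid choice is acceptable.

Suppose ε > 0. We seek N_0 > 0 such that t > N_0 implies |(-8t + 7)/(6t + 13) + 4/3| < ε.
(-8t + 7)/(6t + 13) + 4/3 = (6(-8t + 7) − (-8)(6t + 13)) / (6(6t + 13)) = 146/(6(6t + 13)).
For t > 0 we have 6t + 13 > 6t, so |(-8t + 7)/(6t + 13) + 4/3| = 146/(6(6t + 13)) < 146/(6·6t) = (73/18)/t.
Thus |(-8t + 7)/(6t + 13) + 4/3| < ε whenever t > (73/18)/ε.
Take N_0 = (73/18)/ε. If t > N_0 then |(-8t + 7)/(6t + 13) + 4/3| < (73/18)/t < ε.

N_0 = (73/18)/ε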